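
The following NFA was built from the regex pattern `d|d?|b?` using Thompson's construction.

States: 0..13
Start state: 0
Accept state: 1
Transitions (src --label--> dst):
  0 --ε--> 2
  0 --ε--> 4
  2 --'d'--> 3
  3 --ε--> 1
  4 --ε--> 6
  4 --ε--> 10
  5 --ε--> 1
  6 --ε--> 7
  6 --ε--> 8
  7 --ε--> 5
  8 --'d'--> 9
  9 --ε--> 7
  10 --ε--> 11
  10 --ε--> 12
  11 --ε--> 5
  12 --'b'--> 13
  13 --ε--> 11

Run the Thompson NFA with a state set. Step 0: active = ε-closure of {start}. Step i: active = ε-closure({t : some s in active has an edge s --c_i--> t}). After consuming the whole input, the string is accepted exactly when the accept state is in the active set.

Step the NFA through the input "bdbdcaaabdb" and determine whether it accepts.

S₀ = ε-closure({0}) = {0,1,2,4,5,6,7,8,10,11,12}
'b' @ 1: {1,5,11,13}  (accept∈set)
'd' @ 2: {}  — dead — no transitions
rest 'bdcaaabdb' ignored (set empty)
after full input: {}  (accept=1 not in)

Answer: REJECT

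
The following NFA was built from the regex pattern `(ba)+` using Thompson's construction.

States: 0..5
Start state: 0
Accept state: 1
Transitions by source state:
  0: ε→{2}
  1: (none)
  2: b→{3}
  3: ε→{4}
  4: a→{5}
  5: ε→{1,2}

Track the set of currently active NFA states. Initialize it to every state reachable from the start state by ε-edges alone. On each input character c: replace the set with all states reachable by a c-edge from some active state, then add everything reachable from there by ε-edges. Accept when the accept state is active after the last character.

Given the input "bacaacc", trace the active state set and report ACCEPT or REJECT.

Answer: REJECT

Derivation:
start: ε-closure({0}) = {0,2}
'b' @ 1: {3,4}
'a' @ 2: {1,2,5}  ✓accept
'c' @ 3: {}  — dead — no transitions
rest 'aacc' ignored (set empty)
after full input: {}  (accept=1 not in)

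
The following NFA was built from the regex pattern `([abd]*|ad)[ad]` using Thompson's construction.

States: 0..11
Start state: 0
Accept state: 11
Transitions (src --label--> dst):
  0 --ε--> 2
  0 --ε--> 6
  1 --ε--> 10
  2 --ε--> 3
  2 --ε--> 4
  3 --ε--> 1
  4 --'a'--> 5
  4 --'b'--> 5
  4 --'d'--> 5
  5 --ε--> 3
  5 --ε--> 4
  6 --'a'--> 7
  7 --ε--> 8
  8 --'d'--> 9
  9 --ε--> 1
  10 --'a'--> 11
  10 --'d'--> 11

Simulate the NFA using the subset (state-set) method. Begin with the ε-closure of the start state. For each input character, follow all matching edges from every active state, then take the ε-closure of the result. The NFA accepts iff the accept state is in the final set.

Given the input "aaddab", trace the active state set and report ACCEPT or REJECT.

Answer: REJECT

Steps:
start: ε-closure({0}) = {0,1,2,3,4,6,10}
'a' @ 1: {1,3,4,5,7,8,10,11}  [accepting]
'a' @ 2: {1,3,4,5,10,11}  [accepting]
'd' @ 3: {1,3,4,5,10,11}  [accepting]
'd' @ 4: {1,3,4,5,10,11}  [accepting]
'a' @ 5: {1,3,4,5,10,11}  [accepting]
'b' @ 6: {1,3,4,5,10}
final: {1,3,4,5,10}; accept 11 not in set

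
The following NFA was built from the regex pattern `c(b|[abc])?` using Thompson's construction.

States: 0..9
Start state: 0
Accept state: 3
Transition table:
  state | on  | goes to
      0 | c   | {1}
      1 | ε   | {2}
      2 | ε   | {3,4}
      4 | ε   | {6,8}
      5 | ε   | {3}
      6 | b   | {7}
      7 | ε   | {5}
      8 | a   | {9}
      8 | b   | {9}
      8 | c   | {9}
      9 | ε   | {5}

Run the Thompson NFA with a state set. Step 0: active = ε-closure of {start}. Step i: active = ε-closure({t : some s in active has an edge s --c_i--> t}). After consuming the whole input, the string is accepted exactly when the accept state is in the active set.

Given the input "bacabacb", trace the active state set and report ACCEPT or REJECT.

initial (ε-close {0}): {0}
'b' @ 1: {}  — dead — no transitions
rest 'acabacb' ignored (set empty)
after full input: {}  (accept=3 not in)

Answer: REJECT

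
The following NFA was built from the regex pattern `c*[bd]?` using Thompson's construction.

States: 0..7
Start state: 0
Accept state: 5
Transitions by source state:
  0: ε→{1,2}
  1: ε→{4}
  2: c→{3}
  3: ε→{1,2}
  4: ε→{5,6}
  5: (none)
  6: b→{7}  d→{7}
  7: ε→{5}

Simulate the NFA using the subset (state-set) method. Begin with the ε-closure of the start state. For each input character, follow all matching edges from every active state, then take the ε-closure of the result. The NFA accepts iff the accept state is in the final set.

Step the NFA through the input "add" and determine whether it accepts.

start: ε-closure({0}) = {0,1,2,4,5,6}
'a' @ 1: {}  — no active states
rest 'dd' ignored (set empty)
final: {}; accept 5 not in set

Answer: REJECT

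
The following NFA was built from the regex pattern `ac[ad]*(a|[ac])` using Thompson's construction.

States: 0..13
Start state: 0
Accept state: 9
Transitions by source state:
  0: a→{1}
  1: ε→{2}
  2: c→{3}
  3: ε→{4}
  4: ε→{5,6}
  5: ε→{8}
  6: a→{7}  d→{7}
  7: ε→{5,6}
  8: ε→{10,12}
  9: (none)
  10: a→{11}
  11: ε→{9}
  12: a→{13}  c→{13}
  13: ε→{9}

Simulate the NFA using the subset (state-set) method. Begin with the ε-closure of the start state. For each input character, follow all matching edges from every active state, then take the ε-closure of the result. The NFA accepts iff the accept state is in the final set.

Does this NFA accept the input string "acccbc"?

Answer: REJECT

Trace:
S₀ = ε-closure({0}) = {0}
'a' @ 1: {1,2}
'c' @ 2: {3,4,5,6,8,10,12}
'c' @ 3: {9,13}  [accepting]
'c' @ 4: {}  — dead — no transitions
rest 'bc' ignored (set empty)
final: {}; accept 9 not in set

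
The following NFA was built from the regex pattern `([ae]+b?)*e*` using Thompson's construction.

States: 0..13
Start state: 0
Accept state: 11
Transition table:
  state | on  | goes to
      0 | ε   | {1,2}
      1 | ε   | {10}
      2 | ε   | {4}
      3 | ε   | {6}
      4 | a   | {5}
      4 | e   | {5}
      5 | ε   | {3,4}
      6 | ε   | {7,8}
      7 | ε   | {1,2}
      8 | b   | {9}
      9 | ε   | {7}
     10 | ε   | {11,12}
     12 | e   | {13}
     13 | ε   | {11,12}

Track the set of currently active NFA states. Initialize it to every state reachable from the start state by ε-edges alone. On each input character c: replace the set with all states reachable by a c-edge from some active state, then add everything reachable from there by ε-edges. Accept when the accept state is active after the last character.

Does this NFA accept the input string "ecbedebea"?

Answer: REJECT

Derivation:
S₀ = ε-closure({0}) = {0,1,2,4,10,11,12}
'e' @ 1: {1,2,3,4,5,6,7,8,10,11,12,13}  ✓accept
'c' @ 2: {}  — no active states
rest 'bedebea' ignored (set empty)
after full input: {}  (accept=11 not in)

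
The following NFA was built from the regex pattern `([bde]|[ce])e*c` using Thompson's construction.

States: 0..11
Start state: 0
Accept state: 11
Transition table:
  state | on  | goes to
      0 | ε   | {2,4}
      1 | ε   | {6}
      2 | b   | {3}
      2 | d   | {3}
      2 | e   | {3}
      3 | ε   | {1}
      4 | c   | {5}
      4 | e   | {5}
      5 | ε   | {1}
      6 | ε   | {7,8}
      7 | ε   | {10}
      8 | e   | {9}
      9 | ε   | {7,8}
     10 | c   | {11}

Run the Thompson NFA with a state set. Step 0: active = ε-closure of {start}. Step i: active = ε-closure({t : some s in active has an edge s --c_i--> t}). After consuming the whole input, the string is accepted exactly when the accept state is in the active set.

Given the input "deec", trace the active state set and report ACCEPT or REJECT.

S₀ = ε-closure({0}) = {0,2,4}
'd' @ 1: {1,3,6,7,8,10}
'e' @ 2: {7,8,9,10}
'e' @ 3: {7,8,9,10}
'c' @ 4: {11}  ✓accept
end set {11} — state 11 in

Answer: ACCEPT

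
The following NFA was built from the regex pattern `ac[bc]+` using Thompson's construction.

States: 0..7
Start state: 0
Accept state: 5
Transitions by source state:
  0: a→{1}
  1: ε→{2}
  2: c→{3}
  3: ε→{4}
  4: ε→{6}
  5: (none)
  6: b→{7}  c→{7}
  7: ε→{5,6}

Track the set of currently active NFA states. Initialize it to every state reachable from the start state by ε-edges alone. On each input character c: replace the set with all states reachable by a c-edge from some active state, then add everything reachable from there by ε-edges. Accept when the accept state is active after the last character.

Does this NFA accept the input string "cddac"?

Answer: REJECT

Derivation:
S₀ = ε-closure({0}) = {0}
'c' @ 1: {}  — no active states
rest 'ddac' ignored (set empty)
end set {} — state 5 not in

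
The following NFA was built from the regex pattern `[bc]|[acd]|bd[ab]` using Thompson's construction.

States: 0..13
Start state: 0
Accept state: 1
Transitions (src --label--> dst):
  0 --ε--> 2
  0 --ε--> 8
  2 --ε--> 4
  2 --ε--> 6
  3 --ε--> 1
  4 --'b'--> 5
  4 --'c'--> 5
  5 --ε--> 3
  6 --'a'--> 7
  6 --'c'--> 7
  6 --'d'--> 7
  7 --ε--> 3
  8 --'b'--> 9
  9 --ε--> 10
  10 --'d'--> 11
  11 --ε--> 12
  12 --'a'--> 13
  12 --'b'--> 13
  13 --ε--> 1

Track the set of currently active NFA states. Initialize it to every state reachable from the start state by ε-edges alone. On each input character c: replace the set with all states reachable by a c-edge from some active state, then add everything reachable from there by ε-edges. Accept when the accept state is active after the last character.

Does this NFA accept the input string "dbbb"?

initial (ε-close {0}): {0,2,4,6,8}
'd' @ 1: {1,3,7}  (accept∈set)
'b' @ 2: {}  — dead — no transitions
rest 'bb' ignored (set empty)
final: {}; accept 1 not in set

Answer: REJECT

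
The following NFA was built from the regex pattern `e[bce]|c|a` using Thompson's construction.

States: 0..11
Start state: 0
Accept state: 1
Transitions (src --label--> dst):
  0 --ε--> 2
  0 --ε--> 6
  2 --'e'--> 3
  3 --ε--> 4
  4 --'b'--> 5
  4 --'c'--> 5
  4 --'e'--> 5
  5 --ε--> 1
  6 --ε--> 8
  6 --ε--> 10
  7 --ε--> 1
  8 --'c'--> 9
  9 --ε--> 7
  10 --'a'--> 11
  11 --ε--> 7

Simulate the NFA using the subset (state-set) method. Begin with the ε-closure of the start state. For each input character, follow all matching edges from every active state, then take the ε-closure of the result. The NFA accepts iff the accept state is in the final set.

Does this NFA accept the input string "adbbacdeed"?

Answer: REJECT

Derivation:
start: ε-closure({0}) = {0,2,6,8,10}
'a' @ 1: {1,7,11}  [accepting]
'd' @ 2: {}  — dead — no transitions
rest 'bbacdeed' ignored (set empty)
after full input: {}  (accept=1 not in)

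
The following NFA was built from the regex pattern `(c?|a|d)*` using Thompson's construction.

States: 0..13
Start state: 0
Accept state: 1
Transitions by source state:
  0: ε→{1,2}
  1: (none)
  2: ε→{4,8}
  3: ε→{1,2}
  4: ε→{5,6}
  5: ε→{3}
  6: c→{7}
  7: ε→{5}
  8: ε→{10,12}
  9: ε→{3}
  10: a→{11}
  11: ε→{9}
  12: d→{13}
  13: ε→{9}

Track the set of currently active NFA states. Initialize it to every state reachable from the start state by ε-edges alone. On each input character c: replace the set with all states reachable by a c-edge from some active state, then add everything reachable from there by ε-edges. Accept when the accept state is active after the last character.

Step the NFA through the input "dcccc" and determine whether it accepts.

start: ε-closure({0}) = {0,1,2,3,4,5,6,8,10,12}
'd' @ 1: {1,2,3,4,5,6,8,9,10,12,13}  [accepting]
'c' @ 2: {1,2,3,4,5,6,7,8,10,12}  [accepting]
'c' @ 3: {1,2,3,4,5,6,7,8,10,12}  [accepting]
'c' @ 4: {1,2,3,4,5,6,7,8,10,12}  [accepting]
'c' @ 5: {1,2,3,4,5,6,7,8,10,12}  [accepting]
final: {1,2,3,4,5,6,7,8,10,12}; accept 1 in set

Answer: ACCEPT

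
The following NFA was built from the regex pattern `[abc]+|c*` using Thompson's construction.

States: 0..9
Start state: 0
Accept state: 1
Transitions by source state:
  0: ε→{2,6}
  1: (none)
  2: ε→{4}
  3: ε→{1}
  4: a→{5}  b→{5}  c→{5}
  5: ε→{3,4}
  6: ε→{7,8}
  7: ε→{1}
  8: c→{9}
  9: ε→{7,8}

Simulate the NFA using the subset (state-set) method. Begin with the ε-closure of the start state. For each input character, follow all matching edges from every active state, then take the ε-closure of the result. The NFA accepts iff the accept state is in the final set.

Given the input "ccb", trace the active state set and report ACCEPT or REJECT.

initial (ε-close {0}): {0,1,2,4,6,7,8}
'c' @ 1: {1,3,4,5,7,8,9}  (accept∈set)
'c' @ 2: {1,3,4,5,7,8,9}  (accept∈set)
'b' @ 3: {1,3,4,5}  (accept∈set)
end set {1,3,4,5} — state 1 in

Answer: ACCEPT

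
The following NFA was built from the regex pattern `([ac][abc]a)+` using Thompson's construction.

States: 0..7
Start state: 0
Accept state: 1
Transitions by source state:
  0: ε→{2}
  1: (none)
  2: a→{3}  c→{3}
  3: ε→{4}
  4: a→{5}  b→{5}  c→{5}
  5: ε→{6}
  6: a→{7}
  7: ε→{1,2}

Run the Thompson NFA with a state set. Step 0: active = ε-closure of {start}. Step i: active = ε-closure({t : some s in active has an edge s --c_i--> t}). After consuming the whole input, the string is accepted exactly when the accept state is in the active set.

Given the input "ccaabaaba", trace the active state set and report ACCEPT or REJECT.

Answer: ACCEPT

Trace:
initial (ε-close {0}): {0,2}
'c' @ 1: {3,4}
'c' @ 2: {5,6}
'a' @ 3: {1,2,7}  ✓accept
'a' @ 4: {3,4}
'b' @ 5: {5,6}
'a' @ 6: {1,2,7}  ✓accept
'a' @ 7: {3,4}
'b' @ 8: {5,6}
'a' @ 9: {1,2,7}  ✓accept
end set {1,2,7} — state 1 in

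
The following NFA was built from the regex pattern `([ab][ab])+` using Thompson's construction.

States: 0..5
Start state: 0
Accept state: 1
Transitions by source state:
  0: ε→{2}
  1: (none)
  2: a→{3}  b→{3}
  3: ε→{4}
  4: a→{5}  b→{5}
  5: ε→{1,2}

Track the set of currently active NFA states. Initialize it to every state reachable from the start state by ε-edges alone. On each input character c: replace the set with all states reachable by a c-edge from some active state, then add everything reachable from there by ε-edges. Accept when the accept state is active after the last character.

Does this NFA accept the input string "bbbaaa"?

Answer: ACCEPT

Trace:
initial (ε-close {0}): {0,2}
'b' @ 1: {3,4}
'b' @ 2: {1,2,5}  (accept∈set)
'b' @ 3: {3,4}
'a' @ 4: {1,2,5}  (accept∈set)
'a' @ 5: {3,4}
'a' @ 6: {1,2,5}  (accept∈set)
end set {1,2,5} — state 1 in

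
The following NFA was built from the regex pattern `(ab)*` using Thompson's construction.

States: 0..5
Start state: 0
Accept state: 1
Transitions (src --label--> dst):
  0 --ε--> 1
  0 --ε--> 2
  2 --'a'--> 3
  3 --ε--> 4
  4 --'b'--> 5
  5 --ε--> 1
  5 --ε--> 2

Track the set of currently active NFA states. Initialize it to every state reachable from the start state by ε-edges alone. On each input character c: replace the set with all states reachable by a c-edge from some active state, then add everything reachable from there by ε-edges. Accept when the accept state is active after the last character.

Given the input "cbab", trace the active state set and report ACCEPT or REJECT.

S₀ = ε-closure({0}) = {0,1,2}
'c' @ 1: {}  — no active states
rest 'bab' ignored (set empty)
after full input: {}  (accept=1 not in)

Answer: REJECT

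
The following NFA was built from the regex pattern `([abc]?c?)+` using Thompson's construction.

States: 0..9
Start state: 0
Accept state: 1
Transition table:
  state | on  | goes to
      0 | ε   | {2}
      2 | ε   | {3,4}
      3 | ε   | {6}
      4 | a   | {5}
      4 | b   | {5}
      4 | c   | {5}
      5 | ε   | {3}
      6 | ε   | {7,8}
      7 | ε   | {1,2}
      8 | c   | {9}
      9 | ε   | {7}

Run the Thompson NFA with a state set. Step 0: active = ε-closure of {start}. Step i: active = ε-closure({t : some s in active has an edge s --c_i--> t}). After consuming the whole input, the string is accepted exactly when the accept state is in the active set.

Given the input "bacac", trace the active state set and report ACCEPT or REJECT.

Answer: ACCEPT

Trace:
initial (ε-close {0}): {0,1,2,3,4,6,7,8}
'b' @ 1: {1,2,3,4,5,6,7,8}  [accepting]
'a' @ 2: {1,2,3,4,5,6,7,8}  [accepting]
'c' @ 3: {1,2,3,4,5,6,7,8,9}  [accepting]
'a' @ 4: {1,2,3,4,5,6,7,8}  [accepting]
'c' @ 5: {1,2,3,4,5,6,7,8,9}  [accepting]
end set {1,2,3,4,5,6,7,8,9} — state 1 in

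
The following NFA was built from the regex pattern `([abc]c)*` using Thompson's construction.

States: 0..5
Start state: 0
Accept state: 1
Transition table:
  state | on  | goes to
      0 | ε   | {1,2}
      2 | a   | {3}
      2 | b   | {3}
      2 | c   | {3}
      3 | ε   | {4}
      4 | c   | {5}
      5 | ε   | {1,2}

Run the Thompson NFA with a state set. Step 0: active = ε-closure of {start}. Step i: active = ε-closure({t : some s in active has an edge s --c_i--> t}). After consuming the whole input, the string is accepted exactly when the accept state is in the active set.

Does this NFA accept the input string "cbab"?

Answer: REJECT

Trace:
start: ε-closure({0}) = {0,1,2}
'c' @ 1: {3,4}
'b' @ 2: {}  — no active states
rest 'ab' ignored (set empty)
end set {} — state 1 not in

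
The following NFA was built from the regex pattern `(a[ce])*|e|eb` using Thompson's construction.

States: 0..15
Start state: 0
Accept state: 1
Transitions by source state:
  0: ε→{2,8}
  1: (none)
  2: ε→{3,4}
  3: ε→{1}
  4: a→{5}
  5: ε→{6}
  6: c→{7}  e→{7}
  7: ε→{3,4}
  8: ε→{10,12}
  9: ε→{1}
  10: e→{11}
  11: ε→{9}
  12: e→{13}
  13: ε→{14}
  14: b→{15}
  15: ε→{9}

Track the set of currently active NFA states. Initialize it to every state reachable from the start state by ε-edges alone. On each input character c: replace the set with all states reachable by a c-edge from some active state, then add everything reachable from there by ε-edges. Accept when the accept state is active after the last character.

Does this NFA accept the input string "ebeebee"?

initial (ε-close {0}): {0,1,2,3,4,8,10,12}
'e' @ 1: {1,9,11,13,14}  [accepting]
'b' @ 2: {1,9,15}  [accepting]
'e' @ 3: {}  — dead — no transitions
rest 'ebee' ignored (set empty)
final: {}; accept 1 not in set

Answer: REJECT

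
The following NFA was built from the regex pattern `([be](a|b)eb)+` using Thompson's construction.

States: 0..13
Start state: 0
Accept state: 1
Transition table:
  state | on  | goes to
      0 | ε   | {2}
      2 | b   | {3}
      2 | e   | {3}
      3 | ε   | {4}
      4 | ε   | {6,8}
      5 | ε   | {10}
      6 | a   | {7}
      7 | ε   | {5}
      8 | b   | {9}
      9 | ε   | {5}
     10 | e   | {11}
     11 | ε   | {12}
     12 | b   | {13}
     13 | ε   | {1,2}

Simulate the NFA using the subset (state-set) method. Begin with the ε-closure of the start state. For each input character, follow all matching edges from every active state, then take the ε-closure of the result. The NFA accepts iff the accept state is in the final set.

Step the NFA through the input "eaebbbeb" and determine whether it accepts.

Answer: ACCEPT

Steps:
initial (ε-close {0}): {0,2}
'e' @ 1: {3,4,6,8}
'a' @ 2: {5,7,10}
'e' @ 3: {11,12}
'b' @ 4: {1,2,13}  [accepting]
'b' @ 5: {3,4,6,8}
'b' @ 6: {5,9,10}
'e' @ 7: {11,12}
'b' @ 8: {1,2,13}  [accepting]
final: {1,2,13}; accept 1 in set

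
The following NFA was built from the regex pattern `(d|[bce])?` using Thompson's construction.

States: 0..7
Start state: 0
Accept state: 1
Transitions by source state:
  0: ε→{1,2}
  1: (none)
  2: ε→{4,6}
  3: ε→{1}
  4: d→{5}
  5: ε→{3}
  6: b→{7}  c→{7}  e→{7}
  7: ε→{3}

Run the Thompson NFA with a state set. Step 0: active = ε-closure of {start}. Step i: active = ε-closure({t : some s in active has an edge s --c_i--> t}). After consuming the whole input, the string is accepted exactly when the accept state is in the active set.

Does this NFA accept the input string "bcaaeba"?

Answer: REJECT

Steps:
start: ε-closure({0}) = {0,1,2,4,6}
'b' @ 1: {1,3,7}  (accept∈set)
'c' @ 2: {}  — no active states
rest 'aaeba' ignored (set empty)
final: {}; accept 1 not in set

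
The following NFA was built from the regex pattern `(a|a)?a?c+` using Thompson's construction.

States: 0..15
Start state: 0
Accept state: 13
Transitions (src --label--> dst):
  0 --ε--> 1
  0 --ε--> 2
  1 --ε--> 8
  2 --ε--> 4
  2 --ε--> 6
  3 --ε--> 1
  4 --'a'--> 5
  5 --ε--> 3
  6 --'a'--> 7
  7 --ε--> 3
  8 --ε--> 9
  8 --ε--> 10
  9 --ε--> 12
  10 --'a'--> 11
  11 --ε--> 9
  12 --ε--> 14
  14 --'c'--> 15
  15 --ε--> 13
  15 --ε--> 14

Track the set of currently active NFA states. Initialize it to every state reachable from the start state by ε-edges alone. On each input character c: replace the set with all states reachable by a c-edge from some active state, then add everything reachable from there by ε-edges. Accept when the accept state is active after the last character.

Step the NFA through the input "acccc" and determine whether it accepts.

Answer: ACCEPT

Derivation:
start: ε-closure({0}) = {0,1,2,4,6,8,9,10,12,14}
'a' @ 1: {1,3,5,7,8,9,10,11,12,14}
'c' @ 2: {13,14,15}  [accepting]
'c' @ 3: {13,14,15}  [accepting]
'c' @ 4: {13,14,15}  [accepting]
'c' @ 5: {13,14,15}  [accepting]
final: {13,14,15}; accept 13 in set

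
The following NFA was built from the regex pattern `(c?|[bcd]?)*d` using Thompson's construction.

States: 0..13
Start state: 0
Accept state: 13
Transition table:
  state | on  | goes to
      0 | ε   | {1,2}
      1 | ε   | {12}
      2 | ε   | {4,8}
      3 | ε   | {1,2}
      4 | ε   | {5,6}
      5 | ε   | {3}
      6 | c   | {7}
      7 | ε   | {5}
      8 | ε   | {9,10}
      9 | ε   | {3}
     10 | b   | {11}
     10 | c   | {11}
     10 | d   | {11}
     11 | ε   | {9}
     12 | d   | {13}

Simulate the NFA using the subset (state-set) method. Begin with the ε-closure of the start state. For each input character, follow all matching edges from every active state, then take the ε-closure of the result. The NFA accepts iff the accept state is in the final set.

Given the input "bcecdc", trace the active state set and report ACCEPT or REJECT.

S₀ = ε-closure({0}) = {0,1,2,3,4,5,6,8,9,10,12}
'b' @ 1: {1,2,3,4,5,6,8,9,10,11,12}
'c' @ 2: {1,2,3,4,5,6,7,8,9,10,11,12}
'e' @ 3: {}  — no active states
rest 'cdc' ignored (set empty)
after full input: {}  (accept=13 not in)

Answer: REJECT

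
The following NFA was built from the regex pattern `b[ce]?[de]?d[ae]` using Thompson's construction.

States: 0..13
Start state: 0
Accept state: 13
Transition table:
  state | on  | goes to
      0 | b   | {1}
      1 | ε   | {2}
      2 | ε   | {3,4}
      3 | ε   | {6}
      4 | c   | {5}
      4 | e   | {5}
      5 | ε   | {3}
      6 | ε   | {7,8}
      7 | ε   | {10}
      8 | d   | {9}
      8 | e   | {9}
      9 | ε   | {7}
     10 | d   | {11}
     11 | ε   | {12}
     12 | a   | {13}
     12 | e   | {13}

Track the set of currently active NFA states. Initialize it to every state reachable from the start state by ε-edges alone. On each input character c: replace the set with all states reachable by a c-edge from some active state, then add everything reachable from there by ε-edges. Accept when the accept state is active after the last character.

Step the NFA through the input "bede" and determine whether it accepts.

Answer: ACCEPT

Derivation:
initial (ε-close {0}): {0}
'b' @ 1: {1,2,3,4,6,7,8,10}
'e' @ 2: {3,5,6,7,8,9,10}
'd' @ 3: {7,9,10,11,12}
'e' @ 4: {13}  (accept∈set)
end set {13} — state 13 in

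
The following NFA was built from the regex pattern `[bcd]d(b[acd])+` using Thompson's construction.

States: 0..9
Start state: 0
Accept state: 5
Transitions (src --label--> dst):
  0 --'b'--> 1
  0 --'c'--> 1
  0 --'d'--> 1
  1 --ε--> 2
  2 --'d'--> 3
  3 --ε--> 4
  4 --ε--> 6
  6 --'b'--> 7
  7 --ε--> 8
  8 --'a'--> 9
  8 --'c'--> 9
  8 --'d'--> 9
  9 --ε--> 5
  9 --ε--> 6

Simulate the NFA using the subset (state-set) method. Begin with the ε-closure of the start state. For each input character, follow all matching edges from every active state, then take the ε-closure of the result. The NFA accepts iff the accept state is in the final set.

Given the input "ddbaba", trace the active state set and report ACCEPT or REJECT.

initial (ε-close {0}): {0}
'd' @ 1: {1,2}
'd' @ 2: {3,4,6}
'b' @ 3: {7,8}
'a' @ 4: {5,6,9}  ✓accept
'b' @ 5: {7,8}
'a' @ 6: {5,6,9}  ✓accept
end set {5,6,9} — state 5 in

Answer: ACCEPT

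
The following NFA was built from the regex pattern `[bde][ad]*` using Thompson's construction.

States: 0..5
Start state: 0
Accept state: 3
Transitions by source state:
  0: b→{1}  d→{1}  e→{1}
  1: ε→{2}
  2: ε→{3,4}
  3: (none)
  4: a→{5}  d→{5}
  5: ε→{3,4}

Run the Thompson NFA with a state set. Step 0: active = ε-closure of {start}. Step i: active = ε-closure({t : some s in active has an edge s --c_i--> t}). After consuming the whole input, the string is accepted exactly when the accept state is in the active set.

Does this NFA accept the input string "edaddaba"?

Answer: REJECT

Derivation:
start: ε-closure({0}) = {0}
'e' @ 1: {1,2,3,4}  [accepting]
'd' @ 2: {3,4,5}  [accepting]
'a' @ 3: {3,4,5}  [accepting]
'd' @ 4: {3,4,5}  [accepting]
'd' @ 5: {3,4,5}  [accepting]
'a' @ 6: {3,4,5}  [accepting]
'b' @ 7: {}  — dead — no transitions
rest 'a' ignored (set empty)
final: {}; accept 3 not in set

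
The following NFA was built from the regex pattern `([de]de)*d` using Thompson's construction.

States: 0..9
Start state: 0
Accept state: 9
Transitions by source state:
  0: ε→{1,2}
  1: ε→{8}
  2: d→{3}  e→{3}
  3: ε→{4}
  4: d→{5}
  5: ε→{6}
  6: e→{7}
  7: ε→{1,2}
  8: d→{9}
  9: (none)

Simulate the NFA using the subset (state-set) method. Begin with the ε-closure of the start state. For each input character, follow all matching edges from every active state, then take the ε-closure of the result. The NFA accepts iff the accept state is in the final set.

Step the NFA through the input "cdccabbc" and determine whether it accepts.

Answer: REJECT

Trace:
start: ε-closure({0}) = {0,1,2,8}
'c' @ 1: {}  — state set empty
rest 'dccabbc' ignored (set empty)
after full input: {}  (accept=9 not in)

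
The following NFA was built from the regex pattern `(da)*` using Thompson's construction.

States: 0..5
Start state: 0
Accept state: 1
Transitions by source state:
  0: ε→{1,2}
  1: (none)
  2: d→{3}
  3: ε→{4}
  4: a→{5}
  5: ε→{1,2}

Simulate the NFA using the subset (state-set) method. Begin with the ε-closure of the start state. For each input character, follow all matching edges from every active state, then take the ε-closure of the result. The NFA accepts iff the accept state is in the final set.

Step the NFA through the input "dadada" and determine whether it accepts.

Answer: ACCEPT

Steps:
start: ε-closure({0}) = {0,1,2}
'd' @ 1: {3,4}
'a' @ 2: {1,2,5}  (accept∈set)
'd' @ 3: {3,4}
'a' @ 4: {1,2,5}  (accept∈set)
'd' @ 5: {3,4}
'a' @ 6: {1,2,5}  (accept∈set)
after full input: {1,2,5}  (accept=1 in)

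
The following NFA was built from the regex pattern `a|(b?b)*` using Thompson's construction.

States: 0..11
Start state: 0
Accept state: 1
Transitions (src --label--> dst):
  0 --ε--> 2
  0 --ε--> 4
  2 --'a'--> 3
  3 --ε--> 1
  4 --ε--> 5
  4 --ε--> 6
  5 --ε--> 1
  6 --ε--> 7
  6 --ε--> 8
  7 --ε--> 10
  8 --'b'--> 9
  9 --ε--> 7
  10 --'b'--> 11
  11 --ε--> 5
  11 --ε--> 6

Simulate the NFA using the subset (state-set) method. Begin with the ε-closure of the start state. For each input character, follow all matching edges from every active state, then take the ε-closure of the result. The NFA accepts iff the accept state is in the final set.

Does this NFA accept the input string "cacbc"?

S₀ = ε-closure({0}) = {0,1,2,4,5,6,7,8,10}
'c' @ 1: {}  — no active states
rest 'acbc' ignored (set empty)
end set {} — state 1 not in

Answer: REJECT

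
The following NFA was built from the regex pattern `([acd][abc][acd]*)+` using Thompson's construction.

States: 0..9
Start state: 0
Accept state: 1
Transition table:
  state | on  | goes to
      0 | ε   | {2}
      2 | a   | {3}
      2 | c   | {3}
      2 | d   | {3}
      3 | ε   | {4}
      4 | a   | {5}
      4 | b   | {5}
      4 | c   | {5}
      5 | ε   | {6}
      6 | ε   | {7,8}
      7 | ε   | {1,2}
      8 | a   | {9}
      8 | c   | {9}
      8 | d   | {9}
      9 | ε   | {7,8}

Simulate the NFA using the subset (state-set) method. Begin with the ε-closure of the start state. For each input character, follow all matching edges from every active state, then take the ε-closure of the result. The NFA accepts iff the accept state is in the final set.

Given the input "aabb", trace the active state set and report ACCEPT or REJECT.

initial (ε-close {0}): {0,2}
'a' @ 1: {3,4}
'a' @ 2: {1,2,5,6,7,8}  (accept∈set)
'b' @ 3: {}  — state set empty
rest 'b' ignored (set empty)
end set {} — state 1 not in

Answer: REJECT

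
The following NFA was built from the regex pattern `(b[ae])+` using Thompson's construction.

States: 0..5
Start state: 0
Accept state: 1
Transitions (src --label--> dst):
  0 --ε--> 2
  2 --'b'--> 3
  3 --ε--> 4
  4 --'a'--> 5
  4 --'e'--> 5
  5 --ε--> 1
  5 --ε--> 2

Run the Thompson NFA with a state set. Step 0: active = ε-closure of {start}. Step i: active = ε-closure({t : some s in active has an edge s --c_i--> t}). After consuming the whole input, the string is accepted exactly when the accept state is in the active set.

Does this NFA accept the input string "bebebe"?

Answer: ACCEPT

Trace:
initial (ε-close {0}): {0,2}
'b' @ 1: {3,4}
'e' @ 2: {1,2,5}  [accepting]
'b' @ 3: {3,4}
'e' @ 4: {1,2,5}  [accepting]
'b' @ 5: {3,4}
'e' @ 6: {1,2,5}  [accepting]
end set {1,2,5} — state 1 in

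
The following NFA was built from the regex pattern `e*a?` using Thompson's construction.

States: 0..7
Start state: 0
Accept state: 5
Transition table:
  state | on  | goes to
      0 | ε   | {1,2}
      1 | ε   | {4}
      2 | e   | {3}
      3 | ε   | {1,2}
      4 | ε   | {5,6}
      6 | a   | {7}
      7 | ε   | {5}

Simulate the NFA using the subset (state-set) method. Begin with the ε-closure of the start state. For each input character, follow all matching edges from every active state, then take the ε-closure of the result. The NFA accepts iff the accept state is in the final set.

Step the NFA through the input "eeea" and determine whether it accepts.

Answer: ACCEPT

Derivation:
initial (ε-close {0}): {0,1,2,4,5,6}
'e' @ 1: {1,2,3,4,5,6}  (accept∈set)
'e' @ 2: {1,2,3,4,5,6}  (accept∈set)
'e' @ 3: {1,2,3,4,5,6}  (accept∈set)
'a' @ 4: {5,7}  (accept∈set)
end set {5,7} — state 5 in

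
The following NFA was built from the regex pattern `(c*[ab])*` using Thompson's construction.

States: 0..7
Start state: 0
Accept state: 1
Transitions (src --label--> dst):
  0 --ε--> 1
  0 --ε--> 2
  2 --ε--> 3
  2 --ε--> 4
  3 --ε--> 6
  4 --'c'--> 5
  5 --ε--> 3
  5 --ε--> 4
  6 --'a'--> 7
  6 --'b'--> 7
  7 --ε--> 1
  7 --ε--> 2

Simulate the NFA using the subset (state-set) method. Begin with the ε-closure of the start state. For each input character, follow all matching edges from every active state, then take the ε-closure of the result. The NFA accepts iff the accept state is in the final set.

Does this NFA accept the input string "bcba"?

Answer: ACCEPT

Derivation:
initial (ε-close {0}): {0,1,2,3,4,6}
'b' @ 1: {1,2,3,4,6,7}  [accepting]
'c' @ 2: {3,4,5,6}
'b' @ 3: {1,2,3,4,6,7}  [accepting]
'a' @ 4: {1,2,3,4,6,7}  [accepting]
end set {1,2,3,4,6,7} — state 1 in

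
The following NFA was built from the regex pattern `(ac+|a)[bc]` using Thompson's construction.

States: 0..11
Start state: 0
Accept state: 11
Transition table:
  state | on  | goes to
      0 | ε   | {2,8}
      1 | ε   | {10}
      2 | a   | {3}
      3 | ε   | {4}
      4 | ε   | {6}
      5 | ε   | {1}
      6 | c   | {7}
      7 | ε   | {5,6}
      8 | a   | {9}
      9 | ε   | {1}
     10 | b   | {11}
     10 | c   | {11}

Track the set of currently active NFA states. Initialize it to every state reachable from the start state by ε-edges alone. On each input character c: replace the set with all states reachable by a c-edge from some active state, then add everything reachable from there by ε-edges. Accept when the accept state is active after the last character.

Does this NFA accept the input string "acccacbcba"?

Answer: REJECT

Steps:
initial (ε-close {0}): {0,2,8}
'a' @ 1: {1,3,4,6,9,10}
'c' @ 2: {1,5,6,7,10,11}  ✓accept
'c' @ 3: {1,5,6,7,10,11}  ✓accept
'c' @ 4: {1,5,6,7,10,11}  ✓accept
'a' @ 5: {}  — dead — no transitions
rest 'cbcba' ignored (set empty)
end set {} — state 11 not in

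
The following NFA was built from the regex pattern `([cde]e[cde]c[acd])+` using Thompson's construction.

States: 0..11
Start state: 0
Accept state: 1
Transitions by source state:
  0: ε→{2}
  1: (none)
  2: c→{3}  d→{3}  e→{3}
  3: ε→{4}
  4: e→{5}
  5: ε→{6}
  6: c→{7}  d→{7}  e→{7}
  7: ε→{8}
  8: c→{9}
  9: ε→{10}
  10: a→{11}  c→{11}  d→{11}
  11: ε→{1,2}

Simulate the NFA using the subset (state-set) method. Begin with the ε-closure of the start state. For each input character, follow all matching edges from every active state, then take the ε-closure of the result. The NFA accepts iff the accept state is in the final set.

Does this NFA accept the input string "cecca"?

Answer: ACCEPT

Derivation:
S₀ = ε-closure({0}) = {0,2}
'c' @ 1: {3,4}
'e' @ 2: {5,6}
'c' @ 3: {7,8}
'c' @ 4: {9,10}
'a' @ 5: {1,2,11}  [accepting]
final: {1,2,11}; accept 1 in set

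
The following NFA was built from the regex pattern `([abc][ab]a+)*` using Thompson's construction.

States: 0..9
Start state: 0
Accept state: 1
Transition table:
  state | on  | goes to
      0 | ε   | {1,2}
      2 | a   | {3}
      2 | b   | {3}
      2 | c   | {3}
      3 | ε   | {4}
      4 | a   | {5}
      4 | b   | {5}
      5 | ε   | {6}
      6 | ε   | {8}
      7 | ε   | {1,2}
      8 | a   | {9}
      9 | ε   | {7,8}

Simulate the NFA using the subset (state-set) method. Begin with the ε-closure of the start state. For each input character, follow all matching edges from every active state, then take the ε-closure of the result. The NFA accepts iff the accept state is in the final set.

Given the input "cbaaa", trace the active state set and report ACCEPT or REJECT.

Answer: ACCEPT

Derivation:
initial (ε-close {0}): {0,1,2}
'c' @ 1: {3,4}
'b' @ 2: {5,6,8}
'a' @ 3: {1,2,7,8,9}  (accept∈set)
'a' @ 4: {1,2,3,4,7,8,9}  (accept∈set)
'a' @ 5: {1,2,3,4,5,6,7,8,9}  (accept∈set)
end set {1,2,3,4,5,6,7,8,9} — state 1 in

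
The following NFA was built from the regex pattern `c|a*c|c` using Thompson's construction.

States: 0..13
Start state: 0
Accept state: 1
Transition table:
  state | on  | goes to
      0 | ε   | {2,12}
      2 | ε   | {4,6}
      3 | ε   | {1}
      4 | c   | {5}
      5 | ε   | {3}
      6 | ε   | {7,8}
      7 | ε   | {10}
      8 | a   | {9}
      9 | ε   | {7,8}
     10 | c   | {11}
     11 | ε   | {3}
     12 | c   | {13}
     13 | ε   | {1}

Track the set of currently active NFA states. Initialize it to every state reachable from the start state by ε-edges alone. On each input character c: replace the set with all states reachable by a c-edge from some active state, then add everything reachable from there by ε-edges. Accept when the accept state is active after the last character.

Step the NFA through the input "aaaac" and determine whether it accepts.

initial (ε-close {0}): {0,2,4,6,7,8,10,12}
'a' @ 1: {7,8,9,10}
'a' @ 2: {7,8,9,10}
'a' @ 3: {7,8,9,10}
'a' @ 4: {7,8,9,10}
'c' @ 5: {1,3,11}  (accept∈set)
after full input: {1,3,11}  (accept=1 in)

Answer: ACCEPT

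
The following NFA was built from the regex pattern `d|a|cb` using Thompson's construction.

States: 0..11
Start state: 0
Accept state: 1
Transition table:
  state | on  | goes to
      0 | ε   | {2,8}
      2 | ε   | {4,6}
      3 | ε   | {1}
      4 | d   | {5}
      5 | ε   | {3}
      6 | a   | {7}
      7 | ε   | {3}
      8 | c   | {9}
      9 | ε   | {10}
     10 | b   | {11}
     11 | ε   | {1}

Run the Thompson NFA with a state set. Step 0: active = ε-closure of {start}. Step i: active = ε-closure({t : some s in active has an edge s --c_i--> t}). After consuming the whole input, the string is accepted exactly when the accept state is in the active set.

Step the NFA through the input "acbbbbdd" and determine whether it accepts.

Answer: REJECT

Derivation:
S₀ = ε-closure({0}) = {0,2,4,6,8}
'a' @ 1: {1,3,7}  (accept∈set)
'c' @ 2: {}  — state set empty
rest 'bbbbdd' ignored (set empty)
after full input: {}  (accept=1 not in)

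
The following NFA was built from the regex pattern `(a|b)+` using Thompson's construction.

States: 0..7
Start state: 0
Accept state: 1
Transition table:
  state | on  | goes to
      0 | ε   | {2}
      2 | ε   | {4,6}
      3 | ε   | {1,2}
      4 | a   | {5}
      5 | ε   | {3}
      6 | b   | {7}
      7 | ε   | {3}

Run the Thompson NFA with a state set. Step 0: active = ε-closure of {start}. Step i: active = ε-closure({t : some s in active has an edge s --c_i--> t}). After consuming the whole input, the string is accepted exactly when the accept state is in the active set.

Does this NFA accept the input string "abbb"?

Answer: ACCEPT

Trace:
S₀ = ε-closure({0}) = {0,2,4,6}
'a' @ 1: {1,2,3,4,5,6}  [accepting]
'b' @ 2: {1,2,3,4,6,7}  [accepting]
'b' @ 3: {1,2,3,4,6,7}  [accepting]
'b' @ 4: {1,2,3,4,6,7}  [accepting]
after full input: {1,2,3,4,6,7}  (accept=1 in)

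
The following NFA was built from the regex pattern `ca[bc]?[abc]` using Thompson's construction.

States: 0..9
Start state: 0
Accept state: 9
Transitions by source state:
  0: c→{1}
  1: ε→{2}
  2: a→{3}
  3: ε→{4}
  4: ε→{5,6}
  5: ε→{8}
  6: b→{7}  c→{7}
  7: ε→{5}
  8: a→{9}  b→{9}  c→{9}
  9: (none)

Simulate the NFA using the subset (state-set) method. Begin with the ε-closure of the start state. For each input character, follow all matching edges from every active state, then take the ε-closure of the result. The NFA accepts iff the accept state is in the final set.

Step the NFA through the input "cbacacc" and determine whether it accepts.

S₀ = ε-closure({0}) = {0}
'c' @ 1: {1,2}
'b' @ 2: {}  — dead — no transitions
rest 'acacc' ignored (set empty)
end set {} — state 9 not in

Answer: REJECT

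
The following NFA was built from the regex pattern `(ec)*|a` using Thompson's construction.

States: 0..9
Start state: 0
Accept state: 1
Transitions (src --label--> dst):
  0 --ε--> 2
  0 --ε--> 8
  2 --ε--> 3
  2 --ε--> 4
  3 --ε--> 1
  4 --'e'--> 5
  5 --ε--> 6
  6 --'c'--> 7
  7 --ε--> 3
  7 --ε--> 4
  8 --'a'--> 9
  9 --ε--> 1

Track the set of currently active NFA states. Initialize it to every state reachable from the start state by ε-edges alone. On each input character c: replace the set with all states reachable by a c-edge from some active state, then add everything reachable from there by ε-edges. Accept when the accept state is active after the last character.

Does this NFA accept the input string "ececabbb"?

Answer: REJECT

Steps:
S₀ = ε-closure({0}) = {0,1,2,3,4,8}
'e' @ 1: {5,6}
'c' @ 2: {1,3,4,7}  (accept∈set)
'e' @ 3: {5,6}
'c' @ 4: {1,3,4,7}  (accept∈set)
'a' @ 5: {}  — state set empty
rest 'bbb' ignored (set empty)
end set {} — state 1 not in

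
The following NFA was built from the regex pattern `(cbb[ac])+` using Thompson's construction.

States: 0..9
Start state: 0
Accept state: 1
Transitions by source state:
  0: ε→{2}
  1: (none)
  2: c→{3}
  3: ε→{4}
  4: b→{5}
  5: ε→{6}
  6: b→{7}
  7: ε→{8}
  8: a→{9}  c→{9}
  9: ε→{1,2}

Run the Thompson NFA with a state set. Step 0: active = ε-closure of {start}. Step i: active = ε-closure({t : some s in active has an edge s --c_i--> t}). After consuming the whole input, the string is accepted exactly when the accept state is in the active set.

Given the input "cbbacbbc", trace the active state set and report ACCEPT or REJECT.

start: ε-closure({0}) = {0,2}
'c' @ 1: {3,4}
'b' @ 2: {5,6}
'b' @ 3: {7,8}
'a' @ 4: {1,2,9}  (accept∈set)
'c' @ 5: {3,4}
'b' @ 6: {5,6}
'b' @ 7: {7,8}
'c' @ 8: {1,2,9}  (accept∈set)
final: {1,2,9}; accept 1 in set

Answer: ACCEPT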